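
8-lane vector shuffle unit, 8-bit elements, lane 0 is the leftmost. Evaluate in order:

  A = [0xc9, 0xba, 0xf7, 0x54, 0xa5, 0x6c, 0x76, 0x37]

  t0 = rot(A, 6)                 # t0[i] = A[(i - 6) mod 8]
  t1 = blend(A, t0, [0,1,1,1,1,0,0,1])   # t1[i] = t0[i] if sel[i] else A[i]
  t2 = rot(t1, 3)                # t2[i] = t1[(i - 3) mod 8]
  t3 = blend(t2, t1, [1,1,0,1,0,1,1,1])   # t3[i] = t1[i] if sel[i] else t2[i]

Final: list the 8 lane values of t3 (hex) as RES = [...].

t0 = [0xf7, 0x54, 0xa5, 0x6c, 0x76, 0x37, 0xc9, 0xba]
t1 = [0xc9, 0x54, 0xa5, 0x6c, 0x76, 0x6c, 0x76, 0xba]
t2 = [0x6c, 0x76, 0xba, 0xc9, 0x54, 0xa5, 0x6c, 0x76]
t3 = [0xc9, 0x54, 0xba, 0x6c, 0x54, 0x6c, 0x76, 0xba]

RES = [0xc9, 0x54, 0xba, 0x6c, 0x54, 0x6c, 0x76, 0xba]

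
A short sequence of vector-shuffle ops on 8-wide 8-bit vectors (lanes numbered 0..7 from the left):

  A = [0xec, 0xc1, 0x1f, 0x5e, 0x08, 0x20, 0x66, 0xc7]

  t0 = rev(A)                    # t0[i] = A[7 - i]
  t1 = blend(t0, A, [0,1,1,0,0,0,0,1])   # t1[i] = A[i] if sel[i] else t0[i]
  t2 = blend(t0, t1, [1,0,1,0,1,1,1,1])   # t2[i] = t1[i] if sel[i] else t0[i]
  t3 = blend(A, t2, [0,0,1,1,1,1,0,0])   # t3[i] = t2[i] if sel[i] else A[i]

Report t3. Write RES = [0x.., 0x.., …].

  t0: c7 66 20 08 5e 1f c1 ec
  t1: c7 c1 1f 08 5e 1f c1 c7
  t2: c7 66 1f 08 5e 1f c1 c7
  t3: ec c1 1f 08 5e 1f 66 c7

RES = [0xec, 0xc1, 0x1f, 0x08, 0x5e, 0x1f, 0x66, 0xc7]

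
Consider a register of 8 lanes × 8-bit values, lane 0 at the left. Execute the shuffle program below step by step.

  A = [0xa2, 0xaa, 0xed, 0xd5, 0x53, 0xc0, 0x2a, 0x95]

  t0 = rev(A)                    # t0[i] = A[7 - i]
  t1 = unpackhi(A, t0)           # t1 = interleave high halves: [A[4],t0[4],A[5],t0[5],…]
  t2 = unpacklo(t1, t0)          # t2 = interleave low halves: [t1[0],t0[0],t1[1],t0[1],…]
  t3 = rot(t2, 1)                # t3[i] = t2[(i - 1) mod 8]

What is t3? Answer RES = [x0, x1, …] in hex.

RES = [0x53, 0x53, 0x95, 0xd5, 0x2a, 0xc0, 0xc0, 0xed]

t0 = [0x95, 0x2a, 0xc0, 0x53, 0xd5, 0xed, 0xaa, 0xa2]
t1 = [0x53, 0xd5, 0xc0, 0xed, 0x2a, 0xaa, 0x95, 0xa2]
t2 = [0x53, 0x95, 0xd5, 0x2a, 0xc0, 0xc0, 0xed, 0x53]
t3 = [0x53, 0x53, 0x95, 0xd5, 0x2a, 0xc0, 0xc0, 0xed]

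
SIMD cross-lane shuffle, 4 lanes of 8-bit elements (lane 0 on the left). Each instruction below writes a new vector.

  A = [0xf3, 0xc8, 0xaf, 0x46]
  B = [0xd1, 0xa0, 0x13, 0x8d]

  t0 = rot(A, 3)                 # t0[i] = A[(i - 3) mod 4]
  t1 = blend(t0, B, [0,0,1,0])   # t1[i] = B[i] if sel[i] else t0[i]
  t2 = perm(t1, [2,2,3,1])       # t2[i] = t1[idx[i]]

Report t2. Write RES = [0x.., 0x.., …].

→ t0 |c8|af|46|f3|
→ t1 |c8|af|13|f3|
→ t2 |13|13|f3|af|

RES = [0x13, 0x13, 0xf3, 0xaf]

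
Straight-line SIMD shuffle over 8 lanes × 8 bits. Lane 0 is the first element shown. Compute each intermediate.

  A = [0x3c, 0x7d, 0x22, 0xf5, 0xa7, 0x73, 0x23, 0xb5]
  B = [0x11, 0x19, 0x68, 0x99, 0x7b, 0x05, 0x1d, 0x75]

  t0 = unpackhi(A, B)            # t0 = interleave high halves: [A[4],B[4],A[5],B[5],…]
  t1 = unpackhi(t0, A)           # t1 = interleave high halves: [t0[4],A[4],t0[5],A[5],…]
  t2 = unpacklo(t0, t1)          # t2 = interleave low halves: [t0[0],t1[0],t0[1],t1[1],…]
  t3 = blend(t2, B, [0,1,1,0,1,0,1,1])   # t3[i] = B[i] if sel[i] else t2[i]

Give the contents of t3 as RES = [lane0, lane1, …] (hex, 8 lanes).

RES = [ 0xa7  0x19  0x68  0xa7  0x7b  0x1d  0x1d  0x75 ]

t0 = [0xa7, 0x7b, 0x73, 0x05, 0x23, 0x1d, 0xb5, 0x75]
t1 = [0x23, 0xa7, 0x1d, 0x73, 0xb5, 0x23, 0x75, 0xb5]
t2 = [0xa7, 0x23, 0x7b, 0xa7, 0x73, 0x1d, 0x05, 0x73]
t3 = [0xa7, 0x19, 0x68, 0xa7, 0x7b, 0x1d, 0x1d, 0x75]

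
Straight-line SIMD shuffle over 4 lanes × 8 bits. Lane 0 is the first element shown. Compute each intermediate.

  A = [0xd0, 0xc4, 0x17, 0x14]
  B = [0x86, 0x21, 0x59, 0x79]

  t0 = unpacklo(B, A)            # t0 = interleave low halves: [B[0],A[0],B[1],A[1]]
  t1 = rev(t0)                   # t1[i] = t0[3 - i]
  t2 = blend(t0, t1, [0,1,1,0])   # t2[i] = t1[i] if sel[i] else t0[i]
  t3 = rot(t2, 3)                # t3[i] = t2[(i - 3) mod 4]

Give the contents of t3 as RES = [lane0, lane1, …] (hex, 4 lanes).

RES = [0x21, 0xd0, 0xc4, 0x86]

→ t0 |86|d0|21|c4|
→ t1 |c4|21|d0|86|
→ t2 |86|21|d0|c4|
→ t3 |21|d0|c4|86|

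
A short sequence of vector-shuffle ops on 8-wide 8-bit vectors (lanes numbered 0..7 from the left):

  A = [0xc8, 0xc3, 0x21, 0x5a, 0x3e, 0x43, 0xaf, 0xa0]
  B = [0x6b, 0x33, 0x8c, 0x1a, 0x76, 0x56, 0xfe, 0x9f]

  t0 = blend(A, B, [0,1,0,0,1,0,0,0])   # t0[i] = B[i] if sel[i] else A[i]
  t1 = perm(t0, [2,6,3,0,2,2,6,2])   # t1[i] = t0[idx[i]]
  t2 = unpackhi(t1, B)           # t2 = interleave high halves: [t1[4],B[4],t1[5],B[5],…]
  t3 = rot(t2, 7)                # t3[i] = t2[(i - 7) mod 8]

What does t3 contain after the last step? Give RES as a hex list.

  t0: c8 33 21 5a 76 43 af a0
  t1: 21 af 5a c8 21 21 af 21
  t2: 21 76 21 56 af fe 21 9f
  t3: 76 21 56 af fe 21 9f 21

RES = [ 0x76  0x21  0x56  0xaf  0xfe  0x21  0x9f  0x21 ]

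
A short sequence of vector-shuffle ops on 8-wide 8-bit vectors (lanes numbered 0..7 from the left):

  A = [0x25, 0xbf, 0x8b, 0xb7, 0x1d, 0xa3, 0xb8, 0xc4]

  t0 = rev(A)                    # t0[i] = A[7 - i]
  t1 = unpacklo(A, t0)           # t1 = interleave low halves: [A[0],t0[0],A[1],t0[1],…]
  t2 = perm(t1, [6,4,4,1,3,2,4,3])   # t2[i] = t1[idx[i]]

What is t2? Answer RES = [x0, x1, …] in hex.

→ t0 |c4|b8|a3|1d|b7|8b|bf|25|
→ t1 |25|c4|bf|b8|8b|a3|b7|1d|
→ t2 |b7|8b|8b|c4|b8|bf|8b|b8|

RES = [0xb7, 0x8b, 0x8b, 0xc4, 0xb8, 0xbf, 0x8b, 0xb8]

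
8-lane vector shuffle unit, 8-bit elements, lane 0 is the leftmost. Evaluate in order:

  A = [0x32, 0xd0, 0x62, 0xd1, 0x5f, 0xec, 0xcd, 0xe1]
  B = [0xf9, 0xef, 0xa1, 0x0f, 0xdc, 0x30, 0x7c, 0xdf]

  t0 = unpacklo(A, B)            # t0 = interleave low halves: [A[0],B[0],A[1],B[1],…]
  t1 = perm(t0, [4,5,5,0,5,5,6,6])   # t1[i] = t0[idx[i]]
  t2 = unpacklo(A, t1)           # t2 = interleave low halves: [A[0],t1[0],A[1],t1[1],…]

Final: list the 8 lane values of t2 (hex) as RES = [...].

RES = [ 0x32  0x62  0xd0  0xa1  0x62  0xa1  0xd1  0x32 ]

  t0: 32 f9 d0 ef 62 a1 d1 0f
  t1: 62 a1 a1 32 a1 a1 d1 d1
  t2: 32 62 d0 a1 62 a1 d1 32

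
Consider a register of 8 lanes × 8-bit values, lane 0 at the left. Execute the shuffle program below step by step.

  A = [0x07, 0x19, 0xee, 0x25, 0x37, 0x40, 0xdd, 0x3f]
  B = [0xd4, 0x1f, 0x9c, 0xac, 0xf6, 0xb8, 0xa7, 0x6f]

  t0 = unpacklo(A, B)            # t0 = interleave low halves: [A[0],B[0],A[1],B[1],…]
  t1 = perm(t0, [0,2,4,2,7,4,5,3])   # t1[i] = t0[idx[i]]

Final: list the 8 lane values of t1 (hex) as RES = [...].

RES = [0x07, 0x19, 0xee, 0x19, 0xac, 0xee, 0x9c, 0x1f]

→ t0 |07|d4|19|1f|ee|9c|25|ac|
→ t1 |07|19|ee|19|ac|ee|9c|1f|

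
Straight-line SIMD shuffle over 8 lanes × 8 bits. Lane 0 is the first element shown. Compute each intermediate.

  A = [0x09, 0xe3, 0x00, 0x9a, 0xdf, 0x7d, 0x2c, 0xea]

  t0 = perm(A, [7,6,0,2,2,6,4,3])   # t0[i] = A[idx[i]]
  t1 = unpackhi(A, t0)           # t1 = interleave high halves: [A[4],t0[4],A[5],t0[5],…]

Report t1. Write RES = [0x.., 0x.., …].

RES = [0xdf, 0x00, 0x7d, 0x2c, 0x2c, 0xdf, 0xea, 0x9a]

→ t0 |ea|2c|09|00|00|2c|df|9a|
→ t1 |df|00|7d|2c|2c|df|ea|9a|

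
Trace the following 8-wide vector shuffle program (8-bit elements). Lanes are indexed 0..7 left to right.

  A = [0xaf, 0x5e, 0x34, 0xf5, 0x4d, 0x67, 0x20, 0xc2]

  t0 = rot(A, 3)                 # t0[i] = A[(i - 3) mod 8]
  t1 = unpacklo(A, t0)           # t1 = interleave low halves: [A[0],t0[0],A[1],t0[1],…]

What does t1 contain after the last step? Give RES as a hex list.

RES = [0xaf, 0x67, 0x5e, 0x20, 0x34, 0xc2, 0xf5, 0xaf]

→ t0 |67|20|c2|af|5e|34|f5|4d|
→ t1 |af|67|5e|20|34|c2|f5|af|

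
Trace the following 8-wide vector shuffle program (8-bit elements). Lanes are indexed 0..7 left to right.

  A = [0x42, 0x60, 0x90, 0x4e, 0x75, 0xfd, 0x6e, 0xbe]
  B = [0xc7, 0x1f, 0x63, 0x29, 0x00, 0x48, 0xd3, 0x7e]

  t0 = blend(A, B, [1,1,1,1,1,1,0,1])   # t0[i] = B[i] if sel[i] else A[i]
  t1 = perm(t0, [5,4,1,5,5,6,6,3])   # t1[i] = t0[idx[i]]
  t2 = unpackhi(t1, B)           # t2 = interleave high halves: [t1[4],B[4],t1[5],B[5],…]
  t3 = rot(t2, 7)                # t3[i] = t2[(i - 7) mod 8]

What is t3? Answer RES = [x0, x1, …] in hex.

RES = [ 0x00  0x6e  0x48  0x6e  0xd3  0x29  0x7e  0x48 ]

t0 = [0xc7, 0x1f, 0x63, 0x29, 0x00, 0x48, 0x6e, 0x7e]
t1 = [0x48, 0x00, 0x1f, 0x48, 0x48, 0x6e, 0x6e, 0x29]
t2 = [0x48, 0x00, 0x6e, 0x48, 0x6e, 0xd3, 0x29, 0x7e]
t3 = [0x00, 0x6e, 0x48, 0x6e, 0xd3, 0x29, 0x7e, 0x48]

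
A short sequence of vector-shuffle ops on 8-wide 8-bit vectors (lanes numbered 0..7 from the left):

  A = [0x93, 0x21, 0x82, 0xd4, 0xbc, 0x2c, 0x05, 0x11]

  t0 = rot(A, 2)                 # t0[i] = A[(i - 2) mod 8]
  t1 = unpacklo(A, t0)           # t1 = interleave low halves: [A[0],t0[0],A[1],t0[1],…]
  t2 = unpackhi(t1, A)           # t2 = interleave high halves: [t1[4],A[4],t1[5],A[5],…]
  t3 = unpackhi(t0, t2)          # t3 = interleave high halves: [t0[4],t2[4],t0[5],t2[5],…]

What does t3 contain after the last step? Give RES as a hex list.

→ t0 |05|11|93|21|82|d4|bc|2c|
→ t1 |93|05|21|11|82|93|d4|21|
→ t2 |82|bc|93|2c|d4|05|21|11|
→ t3 |82|d4|d4|05|bc|21|2c|11|

RES = [0x82, 0xd4, 0xd4, 0x05, 0xbc, 0x21, 0x2c, 0x11]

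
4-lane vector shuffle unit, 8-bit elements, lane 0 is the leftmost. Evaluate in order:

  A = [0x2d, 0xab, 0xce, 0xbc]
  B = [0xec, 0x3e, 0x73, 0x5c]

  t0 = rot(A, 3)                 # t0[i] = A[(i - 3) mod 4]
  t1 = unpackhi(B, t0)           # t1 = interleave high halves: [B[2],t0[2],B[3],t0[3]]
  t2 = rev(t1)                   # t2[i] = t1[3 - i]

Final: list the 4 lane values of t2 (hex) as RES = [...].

RES = [ 0x2d  0x5c  0xbc  0x73 ]

t0 = [0xab, 0xce, 0xbc, 0x2d]
t1 = [0x73, 0xbc, 0x5c, 0x2d]
t2 = [0x2d, 0x5c, 0xbc, 0x73]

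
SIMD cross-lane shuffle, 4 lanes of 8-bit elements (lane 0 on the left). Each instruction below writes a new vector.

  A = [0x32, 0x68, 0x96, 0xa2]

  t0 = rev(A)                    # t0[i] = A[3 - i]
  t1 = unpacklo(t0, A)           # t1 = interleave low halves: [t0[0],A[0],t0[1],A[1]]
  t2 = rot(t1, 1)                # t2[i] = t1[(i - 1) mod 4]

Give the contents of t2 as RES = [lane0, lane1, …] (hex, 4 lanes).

t0 = [0xa2, 0x96, 0x68, 0x32]
t1 = [0xa2, 0x32, 0x96, 0x68]
t2 = [0x68, 0xa2, 0x32, 0x96]

RES = [0x68, 0xa2, 0x32, 0x96]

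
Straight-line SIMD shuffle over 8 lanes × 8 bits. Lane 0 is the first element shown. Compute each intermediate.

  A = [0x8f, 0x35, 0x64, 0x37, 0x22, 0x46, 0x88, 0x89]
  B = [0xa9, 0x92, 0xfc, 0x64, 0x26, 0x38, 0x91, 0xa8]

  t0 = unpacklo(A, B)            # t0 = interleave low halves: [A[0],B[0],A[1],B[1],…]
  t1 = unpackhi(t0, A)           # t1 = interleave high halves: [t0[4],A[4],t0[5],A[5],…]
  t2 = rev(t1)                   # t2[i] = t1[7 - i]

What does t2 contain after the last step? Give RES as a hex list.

t0 = [0x8f, 0xa9, 0x35, 0x92, 0x64, 0xfc, 0x37, 0x64]
t1 = [0x64, 0x22, 0xfc, 0x46, 0x37, 0x88, 0x64, 0x89]
t2 = [0x89, 0x64, 0x88, 0x37, 0x46, 0xfc, 0x22, 0x64]

RES = [ 0x89  0x64  0x88  0x37  0x46  0xfc  0x22  0x64 ]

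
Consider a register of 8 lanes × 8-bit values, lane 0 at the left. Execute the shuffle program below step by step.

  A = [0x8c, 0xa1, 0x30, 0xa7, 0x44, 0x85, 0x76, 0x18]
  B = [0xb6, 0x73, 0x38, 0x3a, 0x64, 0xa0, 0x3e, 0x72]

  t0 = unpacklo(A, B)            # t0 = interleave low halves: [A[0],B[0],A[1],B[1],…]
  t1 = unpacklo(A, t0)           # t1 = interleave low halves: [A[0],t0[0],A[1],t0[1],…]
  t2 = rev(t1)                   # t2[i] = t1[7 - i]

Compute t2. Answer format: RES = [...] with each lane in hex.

RES = [0x73, 0xa7, 0xa1, 0x30, 0xb6, 0xa1, 0x8c, 0x8c]

→ t0 |8c|b6|a1|73|30|38|a7|3a|
→ t1 |8c|8c|a1|b6|30|a1|a7|73|
→ t2 |73|a7|a1|30|b6|a1|8c|8c|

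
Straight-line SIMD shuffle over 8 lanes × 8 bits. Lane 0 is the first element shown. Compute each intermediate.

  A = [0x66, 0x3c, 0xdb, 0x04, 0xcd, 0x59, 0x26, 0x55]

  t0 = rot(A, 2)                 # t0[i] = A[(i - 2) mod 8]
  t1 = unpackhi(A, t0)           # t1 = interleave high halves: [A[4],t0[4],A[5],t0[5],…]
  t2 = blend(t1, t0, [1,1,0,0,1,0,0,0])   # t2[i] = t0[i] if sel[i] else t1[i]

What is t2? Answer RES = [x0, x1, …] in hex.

  t0: 26 55 66 3c db 04 cd 59
  t1: cd db 59 04 26 cd 55 59
  t2: 26 55 59 04 db cd 55 59

RES = [0x26, 0x55, 0x59, 0x04, 0xdb, 0xcd, 0x55, 0x59]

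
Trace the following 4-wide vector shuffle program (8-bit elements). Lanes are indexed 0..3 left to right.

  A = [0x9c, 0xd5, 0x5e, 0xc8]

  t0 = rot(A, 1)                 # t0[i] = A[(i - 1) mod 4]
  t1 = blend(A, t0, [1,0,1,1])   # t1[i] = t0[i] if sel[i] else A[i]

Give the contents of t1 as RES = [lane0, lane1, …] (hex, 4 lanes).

  t0: c8 9c d5 5e
  t1: c8 d5 d5 5e

RES = [0xc8, 0xd5, 0xd5, 0x5e]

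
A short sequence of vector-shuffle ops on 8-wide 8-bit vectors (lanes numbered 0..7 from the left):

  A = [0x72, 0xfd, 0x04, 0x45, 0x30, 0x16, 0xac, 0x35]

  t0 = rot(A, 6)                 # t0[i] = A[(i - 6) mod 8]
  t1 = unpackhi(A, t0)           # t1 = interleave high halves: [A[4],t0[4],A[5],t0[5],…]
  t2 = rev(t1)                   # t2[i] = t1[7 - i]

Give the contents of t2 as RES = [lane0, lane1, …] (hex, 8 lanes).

  t0: 04 45 30 16 ac 35 72 fd
  t1: 30 ac 16 35 ac 72 35 fd
  t2: fd 35 72 ac 35 16 ac 30

RES = [ 0xfd  0x35  0x72  0xac  0x35  0x16  0xac  0x30 ]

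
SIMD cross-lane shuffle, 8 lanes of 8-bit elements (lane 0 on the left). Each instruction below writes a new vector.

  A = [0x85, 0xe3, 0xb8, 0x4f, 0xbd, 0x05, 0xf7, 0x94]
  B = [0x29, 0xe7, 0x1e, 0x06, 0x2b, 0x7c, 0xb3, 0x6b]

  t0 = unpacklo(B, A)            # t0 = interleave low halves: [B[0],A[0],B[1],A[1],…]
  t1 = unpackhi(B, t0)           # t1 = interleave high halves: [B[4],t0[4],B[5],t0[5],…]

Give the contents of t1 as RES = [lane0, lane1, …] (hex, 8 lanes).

→ t0 |29|85|e7|e3|1e|b8|06|4f|
→ t1 |2b|1e|7c|b8|b3|06|6b|4f|

RES = [0x2b, 0x1e, 0x7c, 0xb8, 0xb3, 0x06, 0x6b, 0x4f]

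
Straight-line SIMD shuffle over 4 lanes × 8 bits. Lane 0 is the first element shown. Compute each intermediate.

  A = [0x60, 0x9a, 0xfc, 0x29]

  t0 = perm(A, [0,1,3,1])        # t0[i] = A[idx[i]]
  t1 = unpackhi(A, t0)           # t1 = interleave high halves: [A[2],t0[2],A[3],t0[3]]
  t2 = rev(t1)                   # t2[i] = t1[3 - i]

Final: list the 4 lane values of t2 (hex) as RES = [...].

RES = [0x9a, 0x29, 0x29, 0xfc]

  t0: 60 9a 29 9a
  t1: fc 29 29 9a
  t2: 9a 29 29 fc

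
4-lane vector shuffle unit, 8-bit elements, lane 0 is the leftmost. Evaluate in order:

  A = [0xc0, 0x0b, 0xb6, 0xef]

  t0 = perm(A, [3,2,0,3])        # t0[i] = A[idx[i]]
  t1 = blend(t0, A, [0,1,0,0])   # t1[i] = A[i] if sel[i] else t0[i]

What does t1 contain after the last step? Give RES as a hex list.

  t0: ef b6 c0 ef
  t1: ef 0b c0 ef

RES = [0xef, 0x0b, 0xc0, 0xef]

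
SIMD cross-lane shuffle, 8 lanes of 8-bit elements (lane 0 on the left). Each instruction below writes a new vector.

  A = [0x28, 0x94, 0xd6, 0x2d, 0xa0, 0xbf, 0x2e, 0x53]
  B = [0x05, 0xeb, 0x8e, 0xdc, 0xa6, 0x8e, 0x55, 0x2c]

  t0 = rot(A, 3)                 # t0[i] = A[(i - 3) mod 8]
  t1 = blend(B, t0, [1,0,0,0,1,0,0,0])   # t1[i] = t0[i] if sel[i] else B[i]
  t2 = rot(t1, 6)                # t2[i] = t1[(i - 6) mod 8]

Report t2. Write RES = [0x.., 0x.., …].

  t0: bf 2e 53 28 94 d6 2d a0
  t1: bf eb 8e dc 94 8e 55 2c
  t2: 8e dc 94 8e 55 2c bf eb

RES = [0x8e, 0xdc, 0x94, 0x8e, 0x55, 0x2c, 0xbf, 0xeb]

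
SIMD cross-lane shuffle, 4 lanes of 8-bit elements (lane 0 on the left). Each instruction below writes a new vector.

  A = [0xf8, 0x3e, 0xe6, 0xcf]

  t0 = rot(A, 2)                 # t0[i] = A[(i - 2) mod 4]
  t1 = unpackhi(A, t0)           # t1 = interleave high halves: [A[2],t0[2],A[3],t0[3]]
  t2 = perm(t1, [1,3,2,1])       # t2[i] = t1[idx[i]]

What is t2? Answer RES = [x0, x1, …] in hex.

RES = [0xf8, 0x3e, 0xcf, 0xf8]

  t0: e6 cf f8 3e
  t1: e6 f8 cf 3e
  t2: f8 3e cf f8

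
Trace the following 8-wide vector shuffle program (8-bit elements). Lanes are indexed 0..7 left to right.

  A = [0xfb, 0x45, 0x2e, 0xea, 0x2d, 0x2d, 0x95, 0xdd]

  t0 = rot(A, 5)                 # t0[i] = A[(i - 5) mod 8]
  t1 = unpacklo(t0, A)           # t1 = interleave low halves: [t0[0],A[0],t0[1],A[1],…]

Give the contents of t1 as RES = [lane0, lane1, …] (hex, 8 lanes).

RES = [0xea, 0xfb, 0x2d, 0x45, 0x2d, 0x2e, 0x95, 0xea]

t0 = [0xea, 0x2d, 0x2d, 0x95, 0xdd, 0xfb, 0x45, 0x2e]
t1 = [0xea, 0xfb, 0x2d, 0x45, 0x2d, 0x2e, 0x95, 0xea]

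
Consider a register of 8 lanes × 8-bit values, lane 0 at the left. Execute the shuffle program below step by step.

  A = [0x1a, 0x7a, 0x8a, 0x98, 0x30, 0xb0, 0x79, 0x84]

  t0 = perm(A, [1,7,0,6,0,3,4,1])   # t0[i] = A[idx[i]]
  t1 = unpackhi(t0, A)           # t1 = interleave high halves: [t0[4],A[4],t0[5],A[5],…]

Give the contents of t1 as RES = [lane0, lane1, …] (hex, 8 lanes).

RES = [ 0x1a  0x30  0x98  0xb0  0x30  0x79  0x7a  0x84 ]

  t0: 7a 84 1a 79 1a 98 30 7a
  t1: 1a 30 98 b0 30 79 7a 84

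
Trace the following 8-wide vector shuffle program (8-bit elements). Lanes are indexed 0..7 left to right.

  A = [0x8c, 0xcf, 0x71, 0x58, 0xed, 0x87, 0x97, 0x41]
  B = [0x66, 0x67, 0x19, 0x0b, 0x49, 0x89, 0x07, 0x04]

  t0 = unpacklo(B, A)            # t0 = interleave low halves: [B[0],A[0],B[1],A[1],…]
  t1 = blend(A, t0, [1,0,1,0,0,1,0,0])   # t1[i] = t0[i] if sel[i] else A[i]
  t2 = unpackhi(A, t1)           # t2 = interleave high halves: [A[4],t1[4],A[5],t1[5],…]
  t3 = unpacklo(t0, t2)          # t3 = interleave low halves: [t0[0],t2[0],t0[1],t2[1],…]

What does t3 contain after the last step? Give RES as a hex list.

  t0: 66 8c 67 cf 19 71 0b 58
  t1: 66 cf 67 58 ed 71 97 41
  t2: ed ed 87 71 97 97 41 41
  t3: 66 ed 8c ed 67 87 cf 71

RES = [0x66, 0xed, 0x8c, 0xed, 0x67, 0x87, 0xcf, 0x71]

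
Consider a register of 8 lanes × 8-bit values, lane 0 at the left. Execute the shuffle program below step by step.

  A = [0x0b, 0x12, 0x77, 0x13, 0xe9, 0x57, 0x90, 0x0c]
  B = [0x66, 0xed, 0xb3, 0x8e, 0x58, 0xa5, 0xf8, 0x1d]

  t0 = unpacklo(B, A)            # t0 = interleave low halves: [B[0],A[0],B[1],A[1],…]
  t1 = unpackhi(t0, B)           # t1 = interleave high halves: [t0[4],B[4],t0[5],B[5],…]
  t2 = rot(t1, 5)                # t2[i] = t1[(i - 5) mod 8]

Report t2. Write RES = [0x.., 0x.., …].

t0 = [0x66, 0x0b, 0xed, 0x12, 0xb3, 0x77, 0x8e, 0x13]
t1 = [0xb3, 0x58, 0x77, 0xa5, 0x8e, 0xf8, 0x13, 0x1d]
t2 = [0xa5, 0x8e, 0xf8, 0x13, 0x1d, 0xb3, 0x58, 0x77]

RES = [ 0xa5  0x8e  0xf8  0x13  0x1d  0xb3  0x58  0x77 ]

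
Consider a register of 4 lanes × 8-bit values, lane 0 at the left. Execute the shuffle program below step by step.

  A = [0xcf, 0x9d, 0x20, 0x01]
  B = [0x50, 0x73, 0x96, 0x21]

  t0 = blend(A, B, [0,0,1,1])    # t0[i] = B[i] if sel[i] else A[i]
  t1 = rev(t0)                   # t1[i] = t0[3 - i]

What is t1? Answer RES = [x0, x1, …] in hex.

RES = [ 0x21  0x96  0x9d  0xcf ]

  t0: cf 9d 96 21
  t1: 21 96 9d cf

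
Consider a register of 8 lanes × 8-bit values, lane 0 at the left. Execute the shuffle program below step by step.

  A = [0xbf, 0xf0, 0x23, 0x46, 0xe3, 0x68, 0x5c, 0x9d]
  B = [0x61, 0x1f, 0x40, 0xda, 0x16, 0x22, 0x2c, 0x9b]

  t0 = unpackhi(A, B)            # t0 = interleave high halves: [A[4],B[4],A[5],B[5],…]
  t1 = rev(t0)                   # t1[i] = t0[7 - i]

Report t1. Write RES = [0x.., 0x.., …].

t0 = [0xe3, 0x16, 0x68, 0x22, 0x5c, 0x2c, 0x9d, 0x9b]
t1 = [0x9b, 0x9d, 0x2c, 0x5c, 0x22, 0x68, 0x16, 0xe3]

RES = [ 0x9b  0x9d  0x2c  0x5c  0x22  0x68  0x16  0xe3 ]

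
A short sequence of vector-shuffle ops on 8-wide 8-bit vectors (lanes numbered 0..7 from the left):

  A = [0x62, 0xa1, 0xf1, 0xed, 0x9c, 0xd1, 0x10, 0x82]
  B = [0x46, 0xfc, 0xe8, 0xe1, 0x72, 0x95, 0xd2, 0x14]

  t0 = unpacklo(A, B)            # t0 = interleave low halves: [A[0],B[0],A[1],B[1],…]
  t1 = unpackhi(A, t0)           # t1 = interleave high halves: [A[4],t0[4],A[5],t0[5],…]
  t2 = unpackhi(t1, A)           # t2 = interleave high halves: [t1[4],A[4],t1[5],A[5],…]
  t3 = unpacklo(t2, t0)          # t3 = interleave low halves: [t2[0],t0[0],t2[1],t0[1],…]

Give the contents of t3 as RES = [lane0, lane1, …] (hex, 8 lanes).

→ t0 |62|46|a1|fc|f1|e8|ed|e1|
→ t1 |9c|f1|d1|e8|10|ed|82|e1|
→ t2 |10|9c|ed|d1|82|10|e1|82|
→ t3 |10|62|9c|46|ed|a1|d1|fc|

RES = [ 0x10  0x62  0x9c  0x46  0xed  0xa1  0xd1  0xfc ]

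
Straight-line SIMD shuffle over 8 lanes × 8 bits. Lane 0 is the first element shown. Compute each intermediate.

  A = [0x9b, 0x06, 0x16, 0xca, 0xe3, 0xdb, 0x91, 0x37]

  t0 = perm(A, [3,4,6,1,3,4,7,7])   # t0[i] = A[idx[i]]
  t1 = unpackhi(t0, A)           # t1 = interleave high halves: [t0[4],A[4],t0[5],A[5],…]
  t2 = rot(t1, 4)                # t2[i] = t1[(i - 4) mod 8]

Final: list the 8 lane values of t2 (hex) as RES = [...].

RES = [0x37, 0x91, 0x37, 0x37, 0xca, 0xe3, 0xe3, 0xdb]

  t0: ca e3 91 06 ca e3 37 37
  t1: ca e3 e3 db 37 91 37 37
  t2: 37 91 37 37 ca e3 e3 db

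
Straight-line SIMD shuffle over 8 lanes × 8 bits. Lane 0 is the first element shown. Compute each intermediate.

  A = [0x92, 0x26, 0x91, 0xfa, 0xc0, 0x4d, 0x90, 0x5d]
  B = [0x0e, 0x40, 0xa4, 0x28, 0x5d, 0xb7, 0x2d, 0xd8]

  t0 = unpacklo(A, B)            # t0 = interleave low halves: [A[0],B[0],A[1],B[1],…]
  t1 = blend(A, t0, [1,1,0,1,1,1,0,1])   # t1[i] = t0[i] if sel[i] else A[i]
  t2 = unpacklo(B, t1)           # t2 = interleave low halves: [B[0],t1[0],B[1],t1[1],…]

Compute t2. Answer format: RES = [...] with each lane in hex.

→ t0 |92|0e|26|40|91|a4|fa|28|
→ t1 |92|0e|91|40|91|a4|90|28|
→ t2 |0e|92|40|0e|a4|91|28|40|

RES = [ 0x0e  0x92  0x40  0x0e  0xa4  0x91  0x28  0x40 ]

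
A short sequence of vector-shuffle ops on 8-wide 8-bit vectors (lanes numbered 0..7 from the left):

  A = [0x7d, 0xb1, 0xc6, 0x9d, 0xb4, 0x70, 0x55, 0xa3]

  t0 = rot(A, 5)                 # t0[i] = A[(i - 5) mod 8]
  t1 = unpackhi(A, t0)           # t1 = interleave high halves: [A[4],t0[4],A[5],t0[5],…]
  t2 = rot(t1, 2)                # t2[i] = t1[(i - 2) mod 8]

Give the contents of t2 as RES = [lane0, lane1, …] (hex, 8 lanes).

  t0: 9d b4 70 55 a3 7d b1 c6
  t1: b4 a3 70 7d 55 b1 a3 c6
  t2: a3 c6 b4 a3 70 7d 55 b1

RES = [ 0xa3  0xc6  0xb4  0xa3  0x70  0x7d  0x55  0xb1 ]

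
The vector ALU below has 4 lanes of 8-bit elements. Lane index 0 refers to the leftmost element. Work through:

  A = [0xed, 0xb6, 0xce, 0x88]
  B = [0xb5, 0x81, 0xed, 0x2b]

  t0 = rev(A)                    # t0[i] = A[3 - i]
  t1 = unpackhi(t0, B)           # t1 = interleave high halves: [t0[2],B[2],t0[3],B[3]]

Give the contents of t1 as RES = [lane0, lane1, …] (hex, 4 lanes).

RES = [0xb6, 0xed, 0xed, 0x2b]

t0 = [0x88, 0xce, 0xb6, 0xed]
t1 = [0xb6, 0xed, 0xed, 0x2b]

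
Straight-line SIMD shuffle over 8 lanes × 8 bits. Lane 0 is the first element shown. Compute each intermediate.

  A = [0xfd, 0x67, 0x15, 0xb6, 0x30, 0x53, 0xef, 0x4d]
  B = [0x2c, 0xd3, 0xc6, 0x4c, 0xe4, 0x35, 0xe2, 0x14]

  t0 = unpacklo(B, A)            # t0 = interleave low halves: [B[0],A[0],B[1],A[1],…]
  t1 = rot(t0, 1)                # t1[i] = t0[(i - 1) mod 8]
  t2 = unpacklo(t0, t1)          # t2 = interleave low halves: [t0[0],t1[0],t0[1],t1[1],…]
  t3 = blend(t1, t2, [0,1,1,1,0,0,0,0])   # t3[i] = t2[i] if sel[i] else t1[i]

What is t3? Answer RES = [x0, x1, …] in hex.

RES = [0xb6, 0xb6, 0xfd, 0x2c, 0x67, 0xc6, 0x15, 0x4c]

  t0: 2c fd d3 67 c6 15 4c b6
  t1: b6 2c fd d3 67 c6 15 4c
  t2: 2c b6 fd 2c d3 fd 67 d3
  t3: b6 b6 fd 2c 67 c6 15 4c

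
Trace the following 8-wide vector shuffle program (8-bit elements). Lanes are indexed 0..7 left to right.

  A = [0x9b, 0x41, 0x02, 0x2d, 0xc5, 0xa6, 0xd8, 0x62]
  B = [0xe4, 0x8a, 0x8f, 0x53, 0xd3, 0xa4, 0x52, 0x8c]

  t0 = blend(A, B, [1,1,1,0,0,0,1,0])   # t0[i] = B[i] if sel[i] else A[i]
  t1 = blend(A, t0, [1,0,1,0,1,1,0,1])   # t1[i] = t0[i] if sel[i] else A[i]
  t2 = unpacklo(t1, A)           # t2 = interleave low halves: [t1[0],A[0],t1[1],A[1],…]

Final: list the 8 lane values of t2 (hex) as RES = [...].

  t0: e4 8a 8f 2d c5 a6 52 62
  t1: e4 41 8f 2d c5 a6 d8 62
  t2: e4 9b 41 41 8f 02 2d 2d

RES = [0xe4, 0x9b, 0x41, 0x41, 0x8f, 0x02, 0x2d, 0x2d]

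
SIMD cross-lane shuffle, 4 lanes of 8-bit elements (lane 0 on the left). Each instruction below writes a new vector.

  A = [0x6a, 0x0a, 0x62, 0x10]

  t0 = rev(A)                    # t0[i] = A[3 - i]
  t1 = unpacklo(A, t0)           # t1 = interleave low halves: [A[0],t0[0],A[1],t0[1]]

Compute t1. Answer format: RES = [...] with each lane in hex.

RES = [0x6a, 0x10, 0x0a, 0x62]

  t0: 10 62 0a 6a
  t1: 6a 10 0a 62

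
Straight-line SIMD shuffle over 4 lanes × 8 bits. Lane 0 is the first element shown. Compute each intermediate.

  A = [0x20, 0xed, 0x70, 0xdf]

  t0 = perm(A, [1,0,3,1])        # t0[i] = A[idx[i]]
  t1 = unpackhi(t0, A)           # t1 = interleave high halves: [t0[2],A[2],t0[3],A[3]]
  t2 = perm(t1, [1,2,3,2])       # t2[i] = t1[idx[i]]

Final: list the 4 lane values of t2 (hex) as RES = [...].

t0 = [0xed, 0x20, 0xdf, 0xed]
t1 = [0xdf, 0x70, 0xed, 0xdf]
t2 = [0x70, 0xed, 0xdf, 0xed]

RES = [ 0x70  0xed  0xdf  0xed ]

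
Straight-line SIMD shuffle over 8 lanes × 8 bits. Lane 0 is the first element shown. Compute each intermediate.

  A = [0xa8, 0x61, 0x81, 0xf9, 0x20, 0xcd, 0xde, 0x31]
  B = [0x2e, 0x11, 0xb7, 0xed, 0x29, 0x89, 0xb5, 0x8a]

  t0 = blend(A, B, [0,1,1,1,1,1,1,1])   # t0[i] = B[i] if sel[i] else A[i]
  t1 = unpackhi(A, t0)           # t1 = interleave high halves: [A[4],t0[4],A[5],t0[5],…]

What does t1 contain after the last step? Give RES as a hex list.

RES = [ 0x20  0x29  0xcd  0x89  0xde  0xb5  0x31  0x8a ]

→ t0 |a8|11|b7|ed|29|89|b5|8a|
→ t1 |20|29|cd|89|de|b5|31|8a|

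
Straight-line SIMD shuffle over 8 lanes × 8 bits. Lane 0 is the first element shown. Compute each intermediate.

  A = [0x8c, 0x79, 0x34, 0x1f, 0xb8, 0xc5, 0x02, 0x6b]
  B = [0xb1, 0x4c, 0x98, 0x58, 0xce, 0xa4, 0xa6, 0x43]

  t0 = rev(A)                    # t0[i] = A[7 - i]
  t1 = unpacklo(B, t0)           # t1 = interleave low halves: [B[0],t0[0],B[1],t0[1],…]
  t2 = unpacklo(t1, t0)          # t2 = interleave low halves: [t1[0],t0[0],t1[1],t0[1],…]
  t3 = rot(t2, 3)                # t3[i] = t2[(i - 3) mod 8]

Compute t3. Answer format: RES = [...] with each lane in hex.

t0 = [0x6b, 0x02, 0xc5, 0xb8, 0x1f, 0x34, 0x79, 0x8c]
t1 = [0xb1, 0x6b, 0x4c, 0x02, 0x98, 0xc5, 0x58, 0xb8]
t2 = [0xb1, 0x6b, 0x6b, 0x02, 0x4c, 0xc5, 0x02, 0xb8]
t3 = [0xc5, 0x02, 0xb8, 0xb1, 0x6b, 0x6b, 0x02, 0x4c]

RES = [ 0xc5  0x02  0xb8  0xb1  0x6b  0x6b  0x02  0x4c ]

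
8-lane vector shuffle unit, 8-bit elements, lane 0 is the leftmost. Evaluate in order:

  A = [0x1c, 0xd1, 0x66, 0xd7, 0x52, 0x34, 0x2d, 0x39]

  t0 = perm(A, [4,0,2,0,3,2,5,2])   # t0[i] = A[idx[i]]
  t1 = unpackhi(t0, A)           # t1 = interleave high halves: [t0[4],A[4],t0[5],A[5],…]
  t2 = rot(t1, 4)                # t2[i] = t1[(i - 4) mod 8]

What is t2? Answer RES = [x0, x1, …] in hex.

  t0: 52 1c 66 1c d7 66 34 66
  t1: d7 52 66 34 34 2d 66 39
  t2: 34 2d 66 39 d7 52 66 34

RES = [0x34, 0x2d, 0x66, 0x39, 0xd7, 0x52, 0x66, 0x34]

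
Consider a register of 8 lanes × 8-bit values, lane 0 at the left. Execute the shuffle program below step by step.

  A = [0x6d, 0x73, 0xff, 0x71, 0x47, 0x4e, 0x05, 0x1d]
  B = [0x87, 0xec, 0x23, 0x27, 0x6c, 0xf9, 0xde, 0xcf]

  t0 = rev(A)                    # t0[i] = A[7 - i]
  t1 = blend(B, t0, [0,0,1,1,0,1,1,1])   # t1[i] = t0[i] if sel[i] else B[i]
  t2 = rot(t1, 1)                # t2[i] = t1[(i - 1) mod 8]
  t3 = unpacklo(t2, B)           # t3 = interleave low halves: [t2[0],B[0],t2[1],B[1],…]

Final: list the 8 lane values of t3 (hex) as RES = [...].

  t0: 1d 05 4e 47 71 ff 73 6d
  t1: 87 ec 4e 47 6c ff 73 6d
  t2: 6d 87 ec 4e 47 6c ff 73
  t3: 6d 87 87 ec ec 23 4e 27

RES = [0x6d, 0x87, 0x87, 0xec, 0xec, 0x23, 0x4e, 0x27]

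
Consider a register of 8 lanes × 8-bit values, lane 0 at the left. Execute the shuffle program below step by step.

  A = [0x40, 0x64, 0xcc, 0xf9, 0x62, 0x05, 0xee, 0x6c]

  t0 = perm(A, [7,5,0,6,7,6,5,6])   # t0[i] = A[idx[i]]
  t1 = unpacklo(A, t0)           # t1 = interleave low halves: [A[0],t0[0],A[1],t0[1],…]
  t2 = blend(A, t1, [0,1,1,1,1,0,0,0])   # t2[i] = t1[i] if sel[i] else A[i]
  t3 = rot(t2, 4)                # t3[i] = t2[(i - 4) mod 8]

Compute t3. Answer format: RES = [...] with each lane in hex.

t0 = [0x6c, 0x05, 0x40, 0xee, 0x6c, 0xee, 0x05, 0xee]
t1 = [0x40, 0x6c, 0x64, 0x05, 0xcc, 0x40, 0xf9, 0xee]
t2 = [0x40, 0x6c, 0x64, 0x05, 0xcc, 0x05, 0xee, 0x6c]
t3 = [0xcc, 0x05, 0xee, 0x6c, 0x40, 0x6c, 0x64, 0x05]

RES = [0xcc, 0x05, 0xee, 0x6c, 0x40, 0x6c, 0x64, 0x05]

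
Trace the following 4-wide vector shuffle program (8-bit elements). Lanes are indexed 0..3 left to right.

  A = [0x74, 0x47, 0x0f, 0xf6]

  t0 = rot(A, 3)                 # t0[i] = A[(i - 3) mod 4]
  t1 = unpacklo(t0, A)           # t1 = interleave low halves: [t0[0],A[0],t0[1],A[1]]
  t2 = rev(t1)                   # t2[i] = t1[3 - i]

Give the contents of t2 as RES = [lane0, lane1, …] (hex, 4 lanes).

RES = [0x47, 0x0f, 0x74, 0x47]

  t0: 47 0f f6 74
  t1: 47 74 0f 47
  t2: 47 0f 74 47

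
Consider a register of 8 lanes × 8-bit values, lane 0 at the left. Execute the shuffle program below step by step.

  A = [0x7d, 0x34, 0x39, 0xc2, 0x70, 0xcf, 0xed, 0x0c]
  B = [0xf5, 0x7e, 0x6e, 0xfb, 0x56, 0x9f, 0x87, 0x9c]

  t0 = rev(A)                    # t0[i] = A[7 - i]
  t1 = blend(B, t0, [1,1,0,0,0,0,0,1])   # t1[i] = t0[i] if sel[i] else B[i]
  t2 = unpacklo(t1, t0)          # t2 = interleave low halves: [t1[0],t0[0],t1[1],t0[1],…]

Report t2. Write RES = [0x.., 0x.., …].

  t0: 0c ed cf 70 c2 39 34 7d
  t1: 0c ed 6e fb 56 9f 87 7d
  t2: 0c 0c ed ed 6e cf fb 70

RES = [0x0c, 0x0c, 0xed, 0xed, 0x6e, 0xcf, 0xfb, 0x70]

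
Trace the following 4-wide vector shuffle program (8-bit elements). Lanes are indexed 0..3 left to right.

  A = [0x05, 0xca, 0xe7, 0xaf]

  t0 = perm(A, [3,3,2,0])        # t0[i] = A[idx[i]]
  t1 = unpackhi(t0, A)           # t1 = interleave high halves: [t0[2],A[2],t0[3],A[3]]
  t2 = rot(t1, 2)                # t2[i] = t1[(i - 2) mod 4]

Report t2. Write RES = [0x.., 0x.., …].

  t0: af af e7 05
  t1: e7 e7 05 af
  t2: 05 af e7 e7

RES = [ 0x05  0xaf  0xe7  0xe7 ]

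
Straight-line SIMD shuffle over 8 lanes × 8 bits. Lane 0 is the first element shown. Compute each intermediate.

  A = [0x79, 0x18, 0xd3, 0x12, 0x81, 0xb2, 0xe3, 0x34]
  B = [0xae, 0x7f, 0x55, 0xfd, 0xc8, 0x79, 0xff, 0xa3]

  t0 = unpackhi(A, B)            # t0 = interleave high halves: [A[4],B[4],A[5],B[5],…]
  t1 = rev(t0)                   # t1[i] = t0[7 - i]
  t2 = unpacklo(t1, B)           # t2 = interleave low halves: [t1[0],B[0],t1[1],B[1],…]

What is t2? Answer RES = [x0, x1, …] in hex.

  t0: 81 c8 b2 79 e3 ff 34 a3
  t1: a3 34 ff e3 79 b2 c8 81
  t2: a3 ae 34 7f ff 55 e3 fd

RES = [ 0xa3  0xae  0x34  0x7f  0xff  0x55  0xe3  0xfd ]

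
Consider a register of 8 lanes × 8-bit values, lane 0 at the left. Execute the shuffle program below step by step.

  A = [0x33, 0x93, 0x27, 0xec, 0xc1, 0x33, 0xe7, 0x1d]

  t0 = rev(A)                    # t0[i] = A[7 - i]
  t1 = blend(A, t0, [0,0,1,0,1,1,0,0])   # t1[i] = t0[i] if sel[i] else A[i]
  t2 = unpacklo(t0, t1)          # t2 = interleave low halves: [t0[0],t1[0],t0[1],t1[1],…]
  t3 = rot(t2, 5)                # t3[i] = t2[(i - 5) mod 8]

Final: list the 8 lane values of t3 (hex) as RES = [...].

t0 = [0x1d, 0xe7, 0x33, 0xc1, 0xec, 0x27, 0x93, 0x33]
t1 = [0x33, 0x93, 0x33, 0xec, 0xec, 0x27, 0xe7, 0x1d]
t2 = [0x1d, 0x33, 0xe7, 0x93, 0x33, 0x33, 0xc1, 0xec]
t3 = [0x93, 0x33, 0x33, 0xc1, 0xec, 0x1d, 0x33, 0xe7]

RES = [ 0x93  0x33  0x33  0xc1  0xec  0x1d  0x33  0xe7 ]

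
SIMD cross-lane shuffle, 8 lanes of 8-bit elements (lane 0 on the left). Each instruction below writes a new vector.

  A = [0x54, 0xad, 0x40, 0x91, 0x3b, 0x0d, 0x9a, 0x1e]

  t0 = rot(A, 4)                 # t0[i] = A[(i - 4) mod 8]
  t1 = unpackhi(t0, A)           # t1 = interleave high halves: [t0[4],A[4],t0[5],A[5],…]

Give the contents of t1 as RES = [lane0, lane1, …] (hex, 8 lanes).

→ t0 |3b|0d|9a|1e|54|ad|40|91|
→ t1 |54|3b|ad|0d|40|9a|91|1e|

RES = [ 0x54  0x3b  0xad  0x0d  0x40  0x9a  0x91  0x1e ]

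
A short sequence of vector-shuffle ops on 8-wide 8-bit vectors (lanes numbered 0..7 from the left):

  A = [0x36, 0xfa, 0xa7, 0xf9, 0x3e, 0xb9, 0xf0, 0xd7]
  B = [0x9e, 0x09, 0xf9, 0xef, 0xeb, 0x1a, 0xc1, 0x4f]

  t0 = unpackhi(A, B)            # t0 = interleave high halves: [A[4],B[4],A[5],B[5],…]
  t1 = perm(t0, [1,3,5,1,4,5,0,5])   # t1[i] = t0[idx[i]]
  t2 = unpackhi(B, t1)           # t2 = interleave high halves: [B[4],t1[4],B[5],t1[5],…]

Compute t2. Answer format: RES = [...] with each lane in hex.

RES = [0xeb, 0xf0, 0x1a, 0xc1, 0xc1, 0x3e, 0x4f, 0xc1]

t0 = [0x3e, 0xeb, 0xb9, 0x1a, 0xf0, 0xc1, 0xd7, 0x4f]
t1 = [0xeb, 0x1a, 0xc1, 0xeb, 0xf0, 0xc1, 0x3e, 0xc1]
t2 = [0xeb, 0xf0, 0x1a, 0xc1, 0xc1, 0x3e, 0x4f, 0xc1]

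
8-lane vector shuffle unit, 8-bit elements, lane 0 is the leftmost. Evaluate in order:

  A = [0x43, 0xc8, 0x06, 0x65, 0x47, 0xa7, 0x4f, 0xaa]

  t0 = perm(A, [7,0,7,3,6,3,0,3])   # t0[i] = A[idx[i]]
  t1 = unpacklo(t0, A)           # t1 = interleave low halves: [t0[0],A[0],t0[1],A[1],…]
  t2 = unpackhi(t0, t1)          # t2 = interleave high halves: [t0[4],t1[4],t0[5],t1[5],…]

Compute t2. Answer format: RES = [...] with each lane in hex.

RES = [ 0x4f  0xaa  0x65  0x06  0x43  0x65  0x65  0x65 ]

→ t0 |aa|43|aa|65|4f|65|43|65|
→ t1 |aa|43|43|c8|aa|06|65|65|
→ t2 |4f|aa|65|06|43|65|65|65|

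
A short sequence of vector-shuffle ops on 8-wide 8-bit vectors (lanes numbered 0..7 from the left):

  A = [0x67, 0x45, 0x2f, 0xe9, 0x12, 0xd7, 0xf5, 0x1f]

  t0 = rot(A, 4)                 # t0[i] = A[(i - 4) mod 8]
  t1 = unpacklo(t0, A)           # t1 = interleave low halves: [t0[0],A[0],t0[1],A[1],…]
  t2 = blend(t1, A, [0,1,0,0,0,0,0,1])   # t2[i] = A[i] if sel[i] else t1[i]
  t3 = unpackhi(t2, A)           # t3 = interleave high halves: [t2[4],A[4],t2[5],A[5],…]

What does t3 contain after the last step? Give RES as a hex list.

RES = [0xf5, 0x12, 0x2f, 0xd7, 0x1f, 0xf5, 0x1f, 0x1f]

→ t0 |12|d7|f5|1f|67|45|2f|e9|
→ t1 |12|67|d7|45|f5|2f|1f|e9|
→ t2 |12|45|d7|45|f5|2f|1f|1f|
→ t3 |f5|12|2f|d7|1f|f5|1f|1f|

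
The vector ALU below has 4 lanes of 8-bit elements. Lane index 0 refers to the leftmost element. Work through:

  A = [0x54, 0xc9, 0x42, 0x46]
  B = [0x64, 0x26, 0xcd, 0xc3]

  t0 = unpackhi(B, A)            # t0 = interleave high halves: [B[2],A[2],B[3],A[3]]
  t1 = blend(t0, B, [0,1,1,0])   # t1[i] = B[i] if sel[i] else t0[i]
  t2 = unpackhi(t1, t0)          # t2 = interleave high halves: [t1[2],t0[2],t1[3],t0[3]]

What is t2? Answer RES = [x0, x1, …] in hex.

t0 = [0xcd, 0x42, 0xc3, 0x46]
t1 = [0xcd, 0x26, 0xcd, 0x46]
t2 = [0xcd, 0xc3, 0x46, 0x46]

RES = [ 0xcd  0xc3  0x46  0x46 ]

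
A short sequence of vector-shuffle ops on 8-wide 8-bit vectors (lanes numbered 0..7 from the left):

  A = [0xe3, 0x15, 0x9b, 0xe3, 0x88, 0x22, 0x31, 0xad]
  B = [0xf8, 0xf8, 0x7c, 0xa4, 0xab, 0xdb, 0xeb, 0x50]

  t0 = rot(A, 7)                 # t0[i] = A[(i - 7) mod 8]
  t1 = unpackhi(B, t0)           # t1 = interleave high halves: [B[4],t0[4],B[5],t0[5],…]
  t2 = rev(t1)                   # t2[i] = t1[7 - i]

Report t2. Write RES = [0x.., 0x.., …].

RES = [ 0xe3  0x50  0xad  0xeb  0x31  0xdb  0x22  0xab ]

→ t0 |15|9b|e3|88|22|31|ad|e3|
→ t1 |ab|22|db|31|eb|ad|50|e3|
→ t2 |e3|50|ad|eb|31|db|22|ab|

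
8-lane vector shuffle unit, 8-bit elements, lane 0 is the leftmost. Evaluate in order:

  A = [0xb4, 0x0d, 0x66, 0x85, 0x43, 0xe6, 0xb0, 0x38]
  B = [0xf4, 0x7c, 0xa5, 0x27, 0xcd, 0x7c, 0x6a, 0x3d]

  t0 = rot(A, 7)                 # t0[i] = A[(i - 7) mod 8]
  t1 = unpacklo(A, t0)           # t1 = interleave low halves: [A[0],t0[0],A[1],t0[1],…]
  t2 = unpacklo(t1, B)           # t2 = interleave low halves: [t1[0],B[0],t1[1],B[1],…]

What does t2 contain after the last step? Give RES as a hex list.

RES = [ 0xb4  0xf4  0x0d  0x7c  0x0d  0xa5  0x66  0x27 ]

→ t0 |0d|66|85|43|e6|b0|38|b4|
→ t1 |b4|0d|0d|66|66|85|85|43|
→ t2 |b4|f4|0d|7c|0d|a5|66|27|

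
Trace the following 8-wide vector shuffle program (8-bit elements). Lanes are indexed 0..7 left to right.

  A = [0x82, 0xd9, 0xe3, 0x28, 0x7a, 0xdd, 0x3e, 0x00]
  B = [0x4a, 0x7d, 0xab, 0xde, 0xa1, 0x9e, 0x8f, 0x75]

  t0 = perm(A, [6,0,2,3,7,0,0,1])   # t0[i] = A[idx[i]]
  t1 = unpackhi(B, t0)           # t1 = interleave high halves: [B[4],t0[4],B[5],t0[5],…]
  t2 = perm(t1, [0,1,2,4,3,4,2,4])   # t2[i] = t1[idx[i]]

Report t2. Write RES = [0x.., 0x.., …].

RES = [ 0xa1  0x00  0x9e  0x8f  0x82  0x8f  0x9e  0x8f ]

t0 = [0x3e, 0x82, 0xe3, 0x28, 0x00, 0x82, 0x82, 0xd9]
t1 = [0xa1, 0x00, 0x9e, 0x82, 0x8f, 0x82, 0x75, 0xd9]
t2 = [0xa1, 0x00, 0x9e, 0x8f, 0x82, 0x8f, 0x9e, 0x8f]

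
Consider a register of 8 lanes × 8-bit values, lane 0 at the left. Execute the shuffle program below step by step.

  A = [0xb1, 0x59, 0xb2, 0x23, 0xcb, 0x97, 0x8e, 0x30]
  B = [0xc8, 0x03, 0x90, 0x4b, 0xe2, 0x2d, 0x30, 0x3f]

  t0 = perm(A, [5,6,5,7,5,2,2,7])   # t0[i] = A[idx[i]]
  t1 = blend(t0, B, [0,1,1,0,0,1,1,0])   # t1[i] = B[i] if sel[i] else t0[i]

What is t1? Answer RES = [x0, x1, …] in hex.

t0 = [0x97, 0x8e, 0x97, 0x30, 0x97, 0xb2, 0xb2, 0x30]
t1 = [0x97, 0x03, 0x90, 0x30, 0x97, 0x2d, 0x30, 0x30]

RES = [0x97, 0x03, 0x90, 0x30, 0x97, 0x2d, 0x30, 0x30]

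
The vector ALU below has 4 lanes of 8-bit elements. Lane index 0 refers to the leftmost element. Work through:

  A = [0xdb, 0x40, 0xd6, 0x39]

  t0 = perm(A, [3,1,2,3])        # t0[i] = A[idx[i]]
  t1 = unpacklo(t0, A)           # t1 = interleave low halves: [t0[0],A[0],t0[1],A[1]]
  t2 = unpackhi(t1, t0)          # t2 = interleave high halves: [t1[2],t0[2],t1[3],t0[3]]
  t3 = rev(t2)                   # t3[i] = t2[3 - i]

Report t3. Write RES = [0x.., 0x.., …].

RES = [0x39, 0x40, 0xd6, 0x40]

→ t0 |39|40|d6|39|
→ t1 |39|db|40|40|
→ t2 |40|d6|40|39|
→ t3 |39|40|d6|40|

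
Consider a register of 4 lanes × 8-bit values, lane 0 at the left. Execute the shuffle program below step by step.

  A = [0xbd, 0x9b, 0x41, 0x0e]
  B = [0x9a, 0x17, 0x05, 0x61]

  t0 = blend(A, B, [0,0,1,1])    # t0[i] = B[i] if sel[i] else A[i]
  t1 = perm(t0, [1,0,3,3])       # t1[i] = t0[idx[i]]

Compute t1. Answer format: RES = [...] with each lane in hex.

RES = [0x9b, 0xbd, 0x61, 0x61]

  t0: bd 9b 05 61
  t1: 9b bd 61 61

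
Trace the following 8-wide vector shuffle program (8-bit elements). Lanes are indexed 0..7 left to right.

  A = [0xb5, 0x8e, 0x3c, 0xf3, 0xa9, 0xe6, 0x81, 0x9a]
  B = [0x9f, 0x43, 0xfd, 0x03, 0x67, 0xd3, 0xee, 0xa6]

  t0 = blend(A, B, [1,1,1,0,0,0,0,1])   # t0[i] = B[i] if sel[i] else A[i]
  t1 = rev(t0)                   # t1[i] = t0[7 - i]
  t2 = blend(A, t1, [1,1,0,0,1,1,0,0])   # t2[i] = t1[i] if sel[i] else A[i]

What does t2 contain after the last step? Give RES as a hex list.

→ t0 |9f|43|fd|f3|a9|e6|81|a6|
→ t1 |a6|81|e6|a9|f3|fd|43|9f|
→ t2 |a6|81|3c|f3|f3|fd|81|9a|

RES = [0xa6, 0x81, 0x3c, 0xf3, 0xf3, 0xfd, 0x81, 0x9a]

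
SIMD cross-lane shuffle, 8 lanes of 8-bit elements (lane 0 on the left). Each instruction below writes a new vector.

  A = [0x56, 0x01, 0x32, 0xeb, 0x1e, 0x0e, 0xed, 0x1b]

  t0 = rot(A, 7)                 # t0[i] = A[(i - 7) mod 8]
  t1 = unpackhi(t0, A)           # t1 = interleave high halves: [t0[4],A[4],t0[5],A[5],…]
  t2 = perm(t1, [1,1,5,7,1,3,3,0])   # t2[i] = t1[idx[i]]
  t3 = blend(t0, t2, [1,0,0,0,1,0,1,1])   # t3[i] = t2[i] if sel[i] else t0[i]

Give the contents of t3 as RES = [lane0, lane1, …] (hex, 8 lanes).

  t0: 01 32 eb 1e 0e ed 1b 56
  t1: 0e 1e ed 0e 1b ed 56 1b
  t2: 1e 1e ed 1b 1e 0e 0e 0e
  t3: 1e 32 eb 1e 1e ed 0e 0e

RES = [0x1e, 0x32, 0xeb, 0x1e, 0x1e, 0xed, 0x0e, 0x0e]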